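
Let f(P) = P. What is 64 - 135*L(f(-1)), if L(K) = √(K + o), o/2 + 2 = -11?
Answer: 64 - 405*I*√3 ≈ 64.0 - 701.48*I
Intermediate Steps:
o = -26 (o = -4 + 2*(-11) = -4 - 22 = -26)
L(K) = √(-26 + K) (L(K) = √(K - 26) = √(-26 + K))
64 - 135*L(f(-1)) = 64 - 135*√(-26 - 1) = 64 - 405*I*√3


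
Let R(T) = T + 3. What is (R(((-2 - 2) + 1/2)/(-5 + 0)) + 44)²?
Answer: 227529/100 ≈ 2275.3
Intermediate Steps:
R(T) = 3 + T
(R(((-2 - 2) + 1/2)/(-5 + 0)) + 44)² = ((3 + ((-2 - 2) + 1/2)/(-5 + 0)) + 44)² = ((3 + (-4 + ½)/(-5)) + 44)² = ((3 - 7/2*(-⅕)) + 44)² = ((3 + 7/10) + 44)² = (37/10 + 44)² = (477/10)² = 227529/100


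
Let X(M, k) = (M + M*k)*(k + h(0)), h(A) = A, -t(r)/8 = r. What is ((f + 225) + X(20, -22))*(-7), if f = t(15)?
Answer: -65415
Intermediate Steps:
t(r) = -8*r
f = -120 (f = -8*15 = -120)
X(M, k) = k*(M + M*k) (X(M, k) = (M + M*k)*(k + 0) = (M + M*k)*k = k*(M + M*k))
((f + 225) + X(20, -22))*(-7) = ((-120 + 225) + 20*(-22)*(1 - 22))*(-7) = (105 + 20*(-22)*(-21))*(-7) = (105 + 9240)*(-7) = 9345*(-7) = -65415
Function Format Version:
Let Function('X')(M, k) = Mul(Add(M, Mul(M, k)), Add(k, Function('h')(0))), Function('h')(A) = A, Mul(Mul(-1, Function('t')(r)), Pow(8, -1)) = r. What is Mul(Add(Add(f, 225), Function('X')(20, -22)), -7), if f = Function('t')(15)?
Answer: -65415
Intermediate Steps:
Function('t')(r) = Mul(-8, r)
f = -120 (f = Mul(-8, 15) = -120)
Function('X')(M, k) = Mul(k, Add(M, Mul(M, k))) (Function('X')(M, k) = Mul(Add(M, Mul(M, k)), Add(k, 0)) = Mul(Add(M, Mul(M, k)), k) = Mul(k, Add(M, Mul(M, k))))
Mul(Add(Add(f, 225), Function('X')(20, -22)), -7) = Mul(Add(Add(-120, 225), Mul(20, -22, Add(1, -22))), -7) = Mul(Add(105, Mul(20, -22, -21)), -7) = Mul(Add(105, 9240), -7) = Mul(9345, -7) = -65415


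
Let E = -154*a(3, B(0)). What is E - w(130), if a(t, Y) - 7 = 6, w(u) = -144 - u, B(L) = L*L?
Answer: -1728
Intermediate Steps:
B(L) = L**2
a(t, Y) = 13 (a(t, Y) = 7 + 6 = 13)
E = -2002 (E = -154*13 = -2002)
E - w(130) = -2002 - (-144 - 1*130) = -2002 - (-144 - 130) = -2002 - 1*(-274) = -2002 + 274 = -1728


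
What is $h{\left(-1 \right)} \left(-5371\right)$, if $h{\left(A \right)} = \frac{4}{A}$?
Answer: $21484$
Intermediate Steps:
$h{\left(-1 \right)} \left(-5371\right) = \frac{4}{-1} \left(-5371\right) = 4 \left(-1\right) \left(-5371\right) = \left(-4\right) \left(-5371\right) = 21484$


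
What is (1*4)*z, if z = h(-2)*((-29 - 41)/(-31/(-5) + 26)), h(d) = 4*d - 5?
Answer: 2600/23 ≈ 113.04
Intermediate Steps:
h(d) = -5 + 4*d
z = 650/23 (z = (-5 + 4*(-2))*((-29 - 41)/(-31/(-5) + 26)) = (-5 - 8)*(-70/(-31*(-⅕) + 26)) = -(-910)/(31/5 + 26) = -(-910)/161/5 = -(-910)*5/161 = -13*(-50/23) = 650/23 ≈ 28.261)
(1*4)*z = (1*4)*(650/23) = 4*(650/23) = 2600/23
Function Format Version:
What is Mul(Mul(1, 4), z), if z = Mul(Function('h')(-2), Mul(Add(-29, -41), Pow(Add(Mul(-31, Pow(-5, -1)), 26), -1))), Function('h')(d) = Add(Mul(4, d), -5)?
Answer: Rational(2600, 23) ≈ 113.04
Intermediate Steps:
Function('h')(d) = Add(-5, Mul(4, d))
z = Rational(650, 23) (z = Mul(Add(-5, Mul(4, -2)), Mul(Add(-29, -41), Pow(Add(Mul(-31, Pow(-5, -1)), 26), -1))) = Mul(Add(-5, -8), Mul(-70, Pow(Add(Mul(-31, Rational(-1, 5)), 26), -1))) = Mul(-13, Mul(-70, Pow(Add(Rational(31, 5), 26), -1))) = Mul(-13, Mul(-70, Pow(Rational(161, 5), -1))) = Mul(-13, Mul(-70, Rational(5, 161))) = Mul(-13, Rational(-50, 23)) = Rational(650, 23) ≈ 28.261)
Mul(Mul(1, 4), z) = Mul(Mul(1, 4), Rational(650, 23)) = Mul(4, Rational(650, 23)) = Rational(2600, 23)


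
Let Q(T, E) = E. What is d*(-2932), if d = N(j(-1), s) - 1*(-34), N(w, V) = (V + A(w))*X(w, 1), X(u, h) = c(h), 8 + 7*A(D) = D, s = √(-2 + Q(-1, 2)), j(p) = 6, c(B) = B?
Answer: -691952/7 ≈ -98850.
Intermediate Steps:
s = 0 (s = √(-2 + 2) = √0 = 0)
A(D) = -8/7 + D/7
X(u, h) = h
N(w, V) = -8/7 + V + w/7 (N(w, V) = (V + (-8/7 + w/7))*1 = (-8/7 + V + w/7)*1 = -8/7 + V + w/7)
d = 236/7 (d = (-8/7 + 0 + (⅐)*6) - 1*(-34) = (-8/7 + 0 + 6/7) + 34 = -2/7 + 34 = 236/7 ≈ 33.714)
d*(-2932) = (236/7)*(-2932) = -691952/7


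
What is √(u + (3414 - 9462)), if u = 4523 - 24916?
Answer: I*√26441 ≈ 162.61*I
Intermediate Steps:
u = -20393
√(u + (3414 - 9462)) = √(-20393 + (3414 - 9462)) = √(-20393 - 6048) = √(-26441) = I*√26441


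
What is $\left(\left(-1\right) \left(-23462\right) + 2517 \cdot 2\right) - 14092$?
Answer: $14404$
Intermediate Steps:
$\left(\left(-1\right) \left(-23462\right) + 2517 \cdot 2\right) - 14092 = \left(23462 + 5034\right) - 14092 = 28496 - 14092 = 14404$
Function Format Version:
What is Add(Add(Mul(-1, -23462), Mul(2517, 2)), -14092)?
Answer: 14404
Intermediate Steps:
Add(Add(Mul(-1, -23462), Mul(2517, 2)), -14092) = Add(Add(23462, 5034), -14092) = Add(28496, -14092) = 14404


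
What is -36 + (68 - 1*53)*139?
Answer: 2049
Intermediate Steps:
-36 + (68 - 1*53)*139 = -36 + (68 - 53)*139 = -36 + 15*139 = -36 + 2085 = 2049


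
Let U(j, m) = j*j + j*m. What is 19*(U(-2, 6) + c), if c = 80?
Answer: 1368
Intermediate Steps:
U(j, m) = j² + j*m
19*(U(-2, 6) + c) = 19*(-2*(-2 + 6) + 80) = 19*(-2*4 + 80) = 19*(-8 + 80) = 19*72 = 1368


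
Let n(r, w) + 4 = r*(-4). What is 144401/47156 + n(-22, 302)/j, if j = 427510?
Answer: 30868416307/10079830780 ≈ 3.0624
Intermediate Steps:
n(r, w) = -4 - 4*r (n(r, w) = -4 + r*(-4) = -4 - 4*r)
144401/47156 + n(-22, 302)/j = 144401/47156 + (-4 - 4*(-22))/427510 = 144401*(1/47156) + (-4 + 88)*(1/427510) = 144401/47156 + 84*(1/427510) = 144401/47156 + 42/213755 = 30868416307/10079830780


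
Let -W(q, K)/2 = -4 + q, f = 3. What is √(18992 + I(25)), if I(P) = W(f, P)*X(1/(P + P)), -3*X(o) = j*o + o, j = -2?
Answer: √4273203/15 ≈ 137.81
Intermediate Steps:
W(q, K) = 8 - 2*q (W(q, K) = -2*(-4 + q) = 8 - 2*q)
X(o) = o/3 (X(o) = -(-2*o + o)/3 = -(-1)*o/3 = o/3)
I(P) = 1/(3*P) (I(P) = (8 - 2*3)*(1/(3*(P + P))) = (8 - 6)*(1/(3*((2*P)))) = 2*((1/(2*P))/3) = 2*(1/(6*P)) = 1/(3*P))
√(18992 + I(25)) = √(18992 + (⅓)/25) = √(18992 + (⅓)*(1/25)) = √(18992 + 1/75) = √(1424401/75) = √4273203/15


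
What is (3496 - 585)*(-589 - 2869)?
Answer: -10066238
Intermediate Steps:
(3496 - 585)*(-589 - 2869) = 2911*(-3458) = -10066238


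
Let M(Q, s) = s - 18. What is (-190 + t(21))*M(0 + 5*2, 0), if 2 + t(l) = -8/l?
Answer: 24240/7 ≈ 3462.9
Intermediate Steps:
t(l) = -2 - 8/l
M(Q, s) = -18 + s
(-190 + t(21))*M(0 + 5*2, 0) = (-190 + (-2 - 8/21))*(-18 + 0) = (-190 + (-2 - 8*1/21))*(-18) = (-190 + (-2 - 8/21))*(-18) = (-190 - 50/21)*(-18) = -4040/21*(-18) = 24240/7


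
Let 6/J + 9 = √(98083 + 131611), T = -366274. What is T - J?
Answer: -84101272016/229613 - 6*√229694/229613 ≈ -3.6627e+5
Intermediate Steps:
J = 6/(-9 + √229694) (J = 6/(-9 + √(98083 + 131611)) = 6/(-9 + √229694) ≈ 0.012759)
T - J = -366274 - (54/229613 + 6*√229694/229613) = -366274 + (-54/229613 - 6*√229694/229613) = -84101272016/229613 - 6*√229694/229613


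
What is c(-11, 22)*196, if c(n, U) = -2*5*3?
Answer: -5880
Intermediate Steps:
c(n, U) = -30 (c(n, U) = -10*3 = -30)
c(-11, 22)*196 = -30*196 = -5880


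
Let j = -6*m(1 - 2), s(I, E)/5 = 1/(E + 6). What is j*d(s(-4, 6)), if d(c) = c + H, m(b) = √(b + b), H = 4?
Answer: -53*I*√2/2 ≈ -37.477*I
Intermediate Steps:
m(b) = √2*√b (m(b) = √(2*b) = √2*√b)
s(I, E) = 5/(6 + E) (s(I, E) = 5/(E + 6) = 5/(6 + E))
d(c) = 4 + c (d(c) = c + 4 = 4 + c)
j = -6*I*√2 (j = -6*√2*√(1 - 2) = -6*√2*√(-1) = -6*√2*I = -6*I*√2 ≈ -8.4853*I)
j*d(s(-4, 6)) = (-6*I*√2)*(4 + 5/(6 + 6)) = (-6*I*√2)*(4 + 5/12) = -6*I*√2*(53/12) = -53*I*√2/2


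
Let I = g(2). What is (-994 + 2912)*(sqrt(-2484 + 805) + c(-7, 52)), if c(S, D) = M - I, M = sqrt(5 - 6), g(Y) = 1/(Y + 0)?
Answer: -959 + 1918*I + 1918*I*sqrt(1679) ≈ -959.0 + 80509.0*I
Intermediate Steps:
g(Y) = 1/Y
M = I (M = sqrt(-1) = I ≈ 1.0*I)
I = 1/2 ≈ 0.50000
c(S, D) = -1/2 + I (c(S, D) = I - 1*1/2 = I - 1/2 = -1/2 + I)
(-994 + 2912)*(sqrt(-2484 + 805) + c(-7, 52)) = (-994 + 2912)*(sqrt(-2484 + 805) + (-1/2 + I)) = 1918*(sqrt(-1679) + (-1/2 + I)) = 1918*(I*sqrt(1679) + (-1/2 + I)) = 1918*(-1/2 + I + I*sqrt(1679)) = -959 + 1918*I + 1918*I*sqrt(1679)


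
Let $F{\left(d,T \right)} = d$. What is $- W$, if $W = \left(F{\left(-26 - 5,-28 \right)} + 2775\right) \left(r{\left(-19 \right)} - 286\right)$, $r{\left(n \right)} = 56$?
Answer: $631120$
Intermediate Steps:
$W = -631120$ ($W = \left(\left(-26 - 5\right) + 2775\right) \left(56 - 286\right) = \left(\left(-26 - 5\right) + 2775\right) \left(-230\right) = \left(-31 + 2775\right) \left(-230\right) = 2744 \left(-230\right) = -631120$)
$- W = \left(-1\right) \left(-631120\right) = 631120$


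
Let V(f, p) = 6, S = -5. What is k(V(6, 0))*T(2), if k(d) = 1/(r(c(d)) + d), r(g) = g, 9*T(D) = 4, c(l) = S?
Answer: 4/9 ≈ 0.44444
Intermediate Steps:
c(l) = -5
T(D) = 4/9 (T(D) = (1/9)*4 = 4/9)
k(d) = 1/(-5 + d)
k(V(6, 0))*T(2) = (4/9)/(-5 + 6) = (4/9)/1 = 1*(4/9) = 4/9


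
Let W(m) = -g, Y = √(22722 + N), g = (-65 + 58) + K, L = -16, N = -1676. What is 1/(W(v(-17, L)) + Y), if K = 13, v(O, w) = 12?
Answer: 3/10505 + √21046/21010 ≈ 0.0071905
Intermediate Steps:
g = 6 (g = (-65 + 58) + 13 = -7 + 13 = 6)
Y = √21046 (Y = √(22722 - 1676) = √21046 ≈ 145.07)
W(m) = -6 (W(m) = -1*6 = -6)
1/(W(v(-17, L)) + Y) = 1/(-6 + √21046)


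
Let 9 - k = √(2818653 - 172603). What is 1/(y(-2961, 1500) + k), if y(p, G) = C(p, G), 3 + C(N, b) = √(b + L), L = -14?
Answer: 1/(6 + √1486 - 5*√105842) ≈ -0.00063206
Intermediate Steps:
C(N, b) = -3 + √(-14 + b) (C(N, b) = -3 + √(b - 14) = -3 + √(-14 + b))
y(p, G) = -3 + √(-14 + G)
k = 9 - 5*√105842 (k = 9 - √(2818653 - 172603) = 9 - √2646050 = 9 - 5*√105842 ≈ -1617.7)
1/(y(-2961, 1500) + k) = 1/((-3 + √(-14 + 1500)) + (9 - 5*√105842)) = 1/((-3 + √1486) + (9 - 5*√105842)) = 1/(6 + √1486 - 5*√105842)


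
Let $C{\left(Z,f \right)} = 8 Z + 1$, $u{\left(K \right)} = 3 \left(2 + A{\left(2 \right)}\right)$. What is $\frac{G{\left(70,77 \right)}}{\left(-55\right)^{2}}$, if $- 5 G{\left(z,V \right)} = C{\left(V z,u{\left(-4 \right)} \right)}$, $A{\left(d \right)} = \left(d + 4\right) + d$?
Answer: $- \frac{43121}{15125} \approx -2.851$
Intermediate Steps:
$A{\left(d \right)} = 4 + 2 d$ ($A{\left(d \right)} = \left(4 + d\right) + d = 4 + 2 d$)
$u{\left(K \right)} = 30$ ($u{\left(K \right)} = 3 \left(2 + \left(4 + 2 \cdot 2\right)\right) = 3 \left(2 + \left(4 + 4\right)\right) = 3 \left(2 + 8\right) = 3 \cdot 10 = 30$)
$C{\left(Z,f \right)} = 1 + 8 Z$
$G{\left(z,V \right)} = - \frac{1}{5} - \frac{8 V z}{5}$ ($G{\left(z,V \right)} = - \frac{1 + 8 V z}{5} = - \frac{1}{5} - \frac{8 V z}{5}$)
$\frac{G{\left(70,77 \right)}}{\left(-55\right)^{2}} = \frac{- \frac{1}{5} - \frac{616}{5} \cdot 70}{\left(-55\right)^{2}} = \frac{- \frac{1}{5} - 8624}{3025} = \left(- \frac{43121}{5}\right) \frac{1}{3025} = - \frac{43121}{15125}$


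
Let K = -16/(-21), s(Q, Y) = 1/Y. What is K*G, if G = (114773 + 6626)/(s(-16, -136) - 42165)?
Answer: -264164224/120423261 ≈ -2.1936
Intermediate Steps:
G = -16510264/5734441 (G = (114773 + 6626)/(1/(-136) - 42165) = 121399/(-1/136 - 42165) = 121399/(-5734441/136) = 121399*(-136/5734441) = -16510264/5734441 ≈ -2.8791)
K = 16/21 (K = -16*(-1/21) = 16/21 ≈ 0.76190)
K*G = (16/21)*(-16510264/5734441) = -264164224/120423261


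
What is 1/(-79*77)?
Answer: -1/6083 ≈ -0.00016439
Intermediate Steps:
1/(-79*77) = 1/(-6083) = -1/6083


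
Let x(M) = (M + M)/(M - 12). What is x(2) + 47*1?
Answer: 233/5 ≈ 46.600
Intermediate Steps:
x(M) = 2*M/(-12 + M) (x(M) = (2*M)/(-12 + M) = 2*M/(-12 + M))
x(2) + 47*1 = 2*2/(-12 + 2) + 47*1 = 2*2/(-10) + 47 = 2*2*(-⅒) + 47 = -⅖ + 47 = 233/5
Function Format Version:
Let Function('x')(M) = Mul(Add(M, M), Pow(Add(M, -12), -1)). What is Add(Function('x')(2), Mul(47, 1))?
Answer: Rational(233, 5) ≈ 46.600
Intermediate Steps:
Function('x')(M) = Mul(2, M, Pow(Add(-12, M), -1)) (Function('x')(M) = Mul(Mul(2, M), Pow(Add(-12, M), -1)) = Mul(2, M, Pow(Add(-12, M), -1)))
Add(Function('x')(2), Mul(47, 1)) = Add(Mul(2, 2, Pow(Add(-12, 2), -1)), Mul(47, 1)) = Add(Mul(2, 2, Pow(-10, -1)), 47) = Add(Mul(2, 2, Rational(-1, 10)), 47) = Add(Rational(-2, 5), 47) = Rational(233, 5)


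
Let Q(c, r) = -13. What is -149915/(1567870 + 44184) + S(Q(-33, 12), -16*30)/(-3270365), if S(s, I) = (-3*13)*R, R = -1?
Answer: -490339639081/5272004979710 ≈ -0.093008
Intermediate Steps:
S(s, I) = 39 (S(s, I) = -3*13*(-1) = -39*(-1) = 39)
-149915/(1567870 + 44184) + S(Q(-33, 12), -16*30)/(-3270365) = -149915/(1567870 + 44184) + 39/(-3270365) = -149915/1612054 + 39*(-1/3270365) = -149915*1/1612054 - 39/3270365 = -149915/1612054 - 39/3270365 = -490339639081/5272004979710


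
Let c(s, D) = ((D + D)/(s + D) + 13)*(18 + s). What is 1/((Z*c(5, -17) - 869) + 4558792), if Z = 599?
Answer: 6/28656353 ≈ 2.0938e-7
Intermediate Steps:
c(s, D) = (13 + 2*D/(D + s))*(18 + s) (c(s, D) = ((2*D)/(D + s) + 13)*(18 + s) = (2*D/(D + s) + 13)*(18 + s) = (13 + 2*D/(D + s))*(18 + s))
1/((Z*c(5, -17) - 869) + 4558792) = 1/((599*((13*5² + 234*5 + 270*(-17) + 15*(-17)*5)/(-17 + 5)) - 869) + 4558792) = 1/((599*((13*25 + 1170 - 4590 - 1275)/(-12)) - 869) + 4558792) = 1/((599*(-(325 + 1170 - 4590 - 1275)/12) - 869) + 4558792) = 1/((599*(-1/12*(-4370)) - 869) + 4558792) = 1/((599*(2185/6) - 869) + 4558792) = 1/((1308815/6 - 869) + 4558792) = 1/(1303601/6 + 4558792) = 1/(28656353/6) = 6/28656353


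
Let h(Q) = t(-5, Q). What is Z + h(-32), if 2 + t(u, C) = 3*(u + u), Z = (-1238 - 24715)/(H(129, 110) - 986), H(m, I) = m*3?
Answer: 6785/599 ≈ 11.327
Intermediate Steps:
H(m, I) = 3*m
Z = 25953/599 (Z = (-1238 - 24715)/(3*129 - 986) = -25953/(387 - 986) = -25953/(-599) = -25953*(-1/599) = 25953/599 ≈ 43.327)
t(u, C) = -2 + 6*u (t(u, C) = -2 + 3*(u + u) = -2 + 3*(2*u) = -2 + 6*u)
h(Q) = -32 (h(Q) = -2 + 6*(-5) = -2 - 30 = -32)
Z + h(-32) = 25953/599 - 32 = 6785/599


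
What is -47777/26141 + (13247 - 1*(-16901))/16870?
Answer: -8949561/220499335 ≈ -0.040588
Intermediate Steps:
-47777/26141 + (13247 - 1*(-16901))/16870 = -47777*1/26141 + (13247 + 16901)*(1/16870) = -47777/26141 + 30148*(1/16870) = -47777/26141 + 15074/8435 = -8949561/220499335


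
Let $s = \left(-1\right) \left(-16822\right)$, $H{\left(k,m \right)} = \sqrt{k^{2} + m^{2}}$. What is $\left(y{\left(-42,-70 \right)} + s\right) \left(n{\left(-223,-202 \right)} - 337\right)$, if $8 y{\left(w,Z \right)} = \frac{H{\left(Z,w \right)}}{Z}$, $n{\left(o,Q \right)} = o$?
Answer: $-9420320 + 14 \sqrt{34} \approx -9.4202 \cdot 10^{6}$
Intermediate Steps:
$y{\left(w,Z \right)} = \frac{\sqrt{Z^{2} + w^{2}}}{8 Z}$ ($y{\left(w,Z \right)} = \frac{\sqrt{Z^{2} + w^{2}} \frac{1}{Z}}{8} = \frac{\frac{1}{Z} \sqrt{Z^{2} + w^{2}}}{8} = \frac{\sqrt{Z^{2} + w^{2}}}{8 Z}$)
$s = 16822$
$\left(y{\left(-42,-70 \right)} + s\right) \left(n{\left(-223,-202 \right)} - 337\right) = \left(\frac{\sqrt{\left(-70\right)^{2} + \left(-42\right)^{2}}}{8 \left(-70\right)} + 16822\right) \left(-223 - 337\right) = \left(\frac{1}{8} \left(- \frac{1}{70}\right) \sqrt{4900 + 1764} + 16822\right) \left(-560\right) = \left(\frac{1}{8} \left(- \frac{1}{70}\right) \sqrt{6664} + 16822\right) \left(-560\right) = \left(\frac{1}{8} \left(- \frac{1}{70}\right) 14 \sqrt{34} + 16822\right) \left(-560\right) = \left(- \frac{\sqrt{34}}{40} + 16822\right) \left(-560\right) = \left(16822 - \frac{\sqrt{34}}{40}\right) \left(-560\right) = -9420320 + 14 \sqrt{34}$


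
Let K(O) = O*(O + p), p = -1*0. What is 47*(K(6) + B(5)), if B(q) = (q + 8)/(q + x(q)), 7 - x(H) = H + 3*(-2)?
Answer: 1739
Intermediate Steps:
x(H) = 13 - H (x(H) = 7 - (H + 3*(-2)) = 7 - (H - 6) = 7 - (-6 + H) = 7 + (6 - H) = 13 - H)
p = 0
B(q) = 8/13 + q/13 (B(q) = (q + 8)/(q + (13 - q)) = (8 + q)/13 = (8 + q)*(1/13) = 8/13 + q/13)
K(O) = O² (K(O) = O*(O + 0) = O*O = O²)
47*(K(6) + B(5)) = 47*(6² + (8/13 + (1/13)*5)) = 47*(36 + (8/13 + 5/13)) = 47*(36 + 1) = 47*37 = 1739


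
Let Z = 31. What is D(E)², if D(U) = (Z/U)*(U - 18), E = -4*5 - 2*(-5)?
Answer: 188356/25 ≈ 7534.2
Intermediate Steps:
E = -10 (E = -20 - 2*(-5) = -20 + 10 = -10)
D(U) = 31*(-18 + U)/U (D(U) = (31/U)*(U - 18) = (31/U)*(-18 + U) = 31*(-18 + U)/U)
D(E)² = (31 - 558/(-10))² = (31 - 558*(-⅒))² = (31 + 279/5)² = (434/5)² = 188356/25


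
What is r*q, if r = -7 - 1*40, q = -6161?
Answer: 289567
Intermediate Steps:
r = -47 (r = -7 - 40 = -47)
r*q = -47*(-6161) = 289567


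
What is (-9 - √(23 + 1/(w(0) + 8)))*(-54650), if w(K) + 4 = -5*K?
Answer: 491850 + 27325*√93 ≈ 7.5536e+5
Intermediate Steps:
w(K) = -4 - 5*K
(-9 - √(23 + 1/(w(0) + 8)))*(-54650) = (-9 - √(23 + 1/((-4 - 5*0) + 8)))*(-54650) = (-9 - √(23 + 1/((-4 + 0) + 8)))*(-54650) = (-9 - √(23 + 1/(-4 + 8)))*(-54650) = (-9 - √(23 + 1/4))*(-54650) = (-9 - √(23 + ¼))*(-54650) = (-9 - √(93/4))*(-54650) = (-9 - √93/2)*(-54650) = 491850 + 27325*√93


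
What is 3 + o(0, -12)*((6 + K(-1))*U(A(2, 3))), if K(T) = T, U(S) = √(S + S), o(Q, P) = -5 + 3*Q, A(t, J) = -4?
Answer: 3 - 50*I*√2 ≈ 3.0 - 70.711*I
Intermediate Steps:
U(S) = √2*√S (U(S) = √(2*S) = √2*√S)
3 + o(0, -12)*((6 + K(-1))*U(A(2, 3))) = 3 + (-5 + 3*0)*((6 - 1)*(√2*√(-4))) = 3 + (-5 + 0)*(5*(√2*(2*I))) = 3 - 25*2*I*√2 = 3 - 50*I*√2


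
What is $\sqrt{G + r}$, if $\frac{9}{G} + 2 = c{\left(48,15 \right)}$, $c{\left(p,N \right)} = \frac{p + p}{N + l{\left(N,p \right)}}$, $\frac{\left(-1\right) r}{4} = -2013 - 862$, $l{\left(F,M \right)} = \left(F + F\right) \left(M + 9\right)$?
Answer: $\frac{5 \sqrt{574733614}}{1118} \approx 107.22$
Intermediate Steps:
$l{\left(F,M \right)} = 2 F \left(9 + M\right)$
$r = 11500$ ($r = - 4 \left(-2013 - 862\right) = \left(-4\right) \left(-2875\right) = 11500$)
$c{\left(p,N \right)} = \frac{2 p}{N + 2 N \left(9 + p\right)}$ ($c{\left(p,N \right)} = \frac{p + p}{N + 2 N \left(9 + p\right)} = \frac{2 p}{N + 2 N \left(9 + p\right)}$)
$G = - \frac{5175}{1118}$ ($G = \frac{9}{-2 + 2 \cdot 48 \cdot \frac{1}{15} \frac{1}{19 + 2 \cdot 48}} = \frac{9}{-2 + 2 \cdot 48 \cdot \frac{1}{15} \frac{1}{19 + 96}} = \frac{9}{-2 + 2 \cdot 48 \cdot \frac{1}{15} \cdot \frac{1}{115}} = \frac{9}{-2 + \frac{32}{575}} = \frac{9}{- \frac{1118}{575}} = 9 \left(- \frac{575}{1118}\right) = - \frac{5175}{1118} \approx -4.6288$)
$\sqrt{G + r} = \sqrt{- \frac{5175}{1118} + 11500} = \sqrt{\frac{12851825}{1118}} = \frac{5 \sqrt{574733614}}{1118}$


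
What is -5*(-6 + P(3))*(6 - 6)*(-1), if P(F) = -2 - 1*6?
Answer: 0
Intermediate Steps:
P(F) = -8 (P(F) = -2 - 6 = -8)
-5*(-6 + P(3))*(6 - 6)*(-1) = -5*(-6 - 8)*(6 - 6)*(-1) = -(-70)*0*(-1) = -5*0*(-1) = 0*(-1) = 0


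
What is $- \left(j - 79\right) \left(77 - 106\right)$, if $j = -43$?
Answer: $-3538$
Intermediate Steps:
$- \left(j - 79\right) \left(77 - 106\right) = - \left(-43 - 79\right) \left(77 - 106\right) = - \left(-122\right) \left(-29\right) = \left(-1\right) 3538 = -3538$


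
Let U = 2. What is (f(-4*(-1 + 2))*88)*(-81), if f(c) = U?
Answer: -14256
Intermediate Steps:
f(c) = 2
(f(-4*(-1 + 2))*88)*(-81) = (2*88)*(-81) = 176*(-81) = -14256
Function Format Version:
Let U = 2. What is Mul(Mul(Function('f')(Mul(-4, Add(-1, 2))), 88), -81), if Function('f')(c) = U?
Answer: -14256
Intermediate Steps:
Function('f')(c) = 2
Mul(Mul(Function('f')(Mul(-4, Add(-1, 2))), 88), -81) = Mul(Mul(2, 88), -81) = Mul(176, -81) = -14256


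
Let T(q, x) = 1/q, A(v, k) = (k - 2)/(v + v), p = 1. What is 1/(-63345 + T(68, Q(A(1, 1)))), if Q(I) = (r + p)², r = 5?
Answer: -68/4307459 ≈ -1.5787e-5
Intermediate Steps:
A(v, k) = (-2 + k)/(2*v) (A(v, k) = (-2 + k)/((2*v)) = (-2 + k)*(1/(2*v)) = (-2 + k)/(2*v))
Q(I) = 36 (Q(I) = (5 + 1)² = 6² = 36)
1/(-63345 + T(68, Q(A(1, 1)))) = 1/(-63345 + 1/68) = 1/(-4307459/68) = -68/4307459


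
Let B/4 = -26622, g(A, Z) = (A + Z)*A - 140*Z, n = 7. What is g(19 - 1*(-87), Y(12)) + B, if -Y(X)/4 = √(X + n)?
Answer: -95252 + 136*√19 ≈ -94659.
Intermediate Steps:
Y(X) = -4*√(7 + X) (Y(X) = -4*√(X + 7) = -4*√(7 + X))
g(A, Z) = -140*Z + A*(A + Z) (g(A, Z) = A*(A + Z) - 140*Z = -140*Z + A*(A + Z))
B = -106488 (B = 4*(-26622) = -106488)
g(19 - 1*(-87), Y(12)) + B = ((19 - 1*(-87))² - (-560)*√(7 + 12) + (19 - 1*(-87))*(-4*√(7 + 12))) - 106488 = ((19 + 87)² - (-560)*√19 + (19 + 87)*(-4*√19)) - 106488 = (106² + 560*√19 + 106*(-4*√19)) - 106488 = (11236 + 560*√19 - 424*√19) - 106488 = (11236 + 136*√19) - 106488 = -95252 + 136*√19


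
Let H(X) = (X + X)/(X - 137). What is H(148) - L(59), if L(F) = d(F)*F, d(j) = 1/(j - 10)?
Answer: 13855/539 ≈ 25.705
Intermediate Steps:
d(j) = 1/(-10 + j)
H(X) = 2*X/(-137 + X) (H(X) = (2*X)/(-137 + X) = 2*X/(-137 + X))
L(F) = F/(-10 + F)
H(148) - L(59) = 2*148/(-137 + 148) - 59/(-10 + 59) = 2*148/11 - 59/49 = 2*148*(1/11) - 59/49 = 296/11 - 1*59/49 = 296/11 - 59/49 = 13855/539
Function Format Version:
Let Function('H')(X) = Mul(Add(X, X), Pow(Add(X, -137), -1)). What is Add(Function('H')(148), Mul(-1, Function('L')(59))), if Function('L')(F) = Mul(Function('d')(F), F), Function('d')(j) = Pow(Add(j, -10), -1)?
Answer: Rational(13855, 539) ≈ 25.705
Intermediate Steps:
Function('d')(j) = Pow(Add(-10, j), -1)
Function('H')(X) = Mul(2, X, Pow(Add(-137, X), -1)) (Function('H')(X) = Mul(Mul(2, X), Pow(Add(-137, X), -1)) = Mul(2, X, Pow(Add(-137, X), -1)))
Function('L')(F) = Mul(F, Pow(Add(-10, F), -1)) (Function('L')(F) = Mul(Pow(Add(-10, F), -1), F) = Mul(F, Pow(Add(-10, F), -1)))
Add(Function('H')(148), Mul(-1, Function('L')(59))) = Add(Mul(2, 148, Pow(Add(-137, 148), -1)), Mul(-1, Mul(59, Pow(Add(-10, 59), -1)))) = Add(Mul(2, 148, Pow(11, -1)), Mul(-1, Mul(59, Pow(49, -1)))) = Add(Mul(2, 148, Rational(1, 11)), Mul(-1, Mul(59, Rational(1, 49)))) = Add(Rational(296, 11), Mul(-1, Rational(59, 49))) = Add(Rational(296, 11), Rational(-59, 49)) = Rational(13855, 539)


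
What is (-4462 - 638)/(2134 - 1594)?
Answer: -85/9 ≈ -9.4444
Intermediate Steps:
(-4462 - 638)/(2134 - 1594) = -5100/540 = -5100*1/540 = -85/9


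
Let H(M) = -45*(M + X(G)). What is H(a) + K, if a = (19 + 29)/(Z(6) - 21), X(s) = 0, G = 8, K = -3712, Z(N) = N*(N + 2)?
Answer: -3792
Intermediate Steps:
Z(N) = N*(2 + N)
a = 16/9 (a = (19 + 29)/(6*(2 + 6) - 21) = 48/(6*8 - 21) = 48/(48 - 21) = 48/27 = 48*(1/27) = 16/9 ≈ 1.7778)
H(M) = -45*M (H(M) = -45*(M + 0) = -45*M)
H(a) + K = -45*16/9 - 3712 = -80 - 3712 = -3792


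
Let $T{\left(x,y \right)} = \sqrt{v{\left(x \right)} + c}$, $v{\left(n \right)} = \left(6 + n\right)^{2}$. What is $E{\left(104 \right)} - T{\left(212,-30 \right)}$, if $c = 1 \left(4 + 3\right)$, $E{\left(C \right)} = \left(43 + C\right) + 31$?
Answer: $178 - \sqrt{47531} \approx -40.016$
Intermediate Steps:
$E{\left(C \right)} = 74 + C$
$c = 7$ ($c = 1 \cdot 7 = 7$)
$T{\left(x,y \right)} = \sqrt{7 + \left(6 + x\right)^{2}}$ ($T{\left(x,y \right)} = \sqrt{\left(6 + x\right)^{2} + 7} = \sqrt{7 + \left(6 + x\right)^{2}}$)
$E{\left(104 \right)} - T{\left(212,-30 \right)} = \left(74 + 104\right) - \sqrt{7 + \left(6 + 212\right)^{2}} = 178 - \sqrt{7 + 218^{2}} = 178 - \sqrt{7 + 47524} = 178 - \sqrt{47531}$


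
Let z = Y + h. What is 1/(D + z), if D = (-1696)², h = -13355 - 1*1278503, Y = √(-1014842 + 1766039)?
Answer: 528186/836941101389 - √751197/2510823304167 ≈ 6.3075e-7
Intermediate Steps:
Y = √751197 ≈ 866.72
h = -1291858 (h = -13355 - 1278503 = -1291858)
D = 2876416
z = -1291858 + √751197 (z = √751197 - 1291858 = -1291858 + √751197 ≈ -1.2910e+6)
1/(D + z) = 1/(2876416 + (-1291858 + √751197)) = 1/(1584558 + √751197)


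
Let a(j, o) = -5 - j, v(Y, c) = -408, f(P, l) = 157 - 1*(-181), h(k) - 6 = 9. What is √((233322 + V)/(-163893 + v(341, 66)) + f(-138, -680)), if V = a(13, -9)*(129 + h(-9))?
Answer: 4*√63099579982/54767 ≈ 18.347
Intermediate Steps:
h(k) = 15 (h(k) = 6 + 9 = 15)
f(P, l) = 338 (f(P, l) = 157 + 181 = 338)
V = -2592 (V = (-5 - 1*13)*(129 + 15) = (-5 - 13)*144 = -18*144 = -2592)
√((233322 + V)/(-163893 + v(341, 66)) + f(-138, -680)) = √((233322 - 2592)/(-163893 - 408) + 338) = √(230730/(-164301) + 338) = √(230730*(-1/164301) + 338) = √(-76910/54767 + 338) = √(18434336/54767) = 4*√63099579982/54767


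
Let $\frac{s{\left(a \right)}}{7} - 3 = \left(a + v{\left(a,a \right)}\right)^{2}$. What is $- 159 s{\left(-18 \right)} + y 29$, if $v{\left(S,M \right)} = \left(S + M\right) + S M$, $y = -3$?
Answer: $-81141126$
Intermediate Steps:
$v{\left(S,M \right)} = M + S + M S$ ($v{\left(S,M \right)} = \left(M + S\right) + M S = M + S + M S$)
$s{\left(a \right)} = 21 + 7 \left(a^{2} + 3 a\right)^{2}$ ($s{\left(a \right)} = 21 + 7 \left(a + \left(a + a + a a\right)\right)^{2} = 21 + 7 \left(a + \left(a + a + a^{2}\right)\right)^{2} = 21 + 7 \left(a + \left(a^{2} + 2 a\right)\right)^{2} = 21 + 7 \left(a^{2} + 3 a\right)^{2}$)
$- 159 s{\left(-18 \right)} + y 29 = - 159 \left(21 + 7 \left(-18\right)^{2} \left(3 - 18\right)^{2}\right) - 87 = - 159 \left(21 + 7 \cdot 324 \left(-15\right)^{2}\right) - 87 = - 159 \left(21 + 7 \cdot 324 \cdot 225\right) - 87 = - 159 \left(21 + 510300\right) - 87 = \left(-159\right) 510321 - 87 = -81141039 - 87 = -81141126$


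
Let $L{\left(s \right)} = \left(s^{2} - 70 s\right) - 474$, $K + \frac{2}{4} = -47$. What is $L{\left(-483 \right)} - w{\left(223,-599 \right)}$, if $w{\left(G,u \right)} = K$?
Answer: $\frac{533345}{2} \approx 2.6667 \cdot 10^{5}$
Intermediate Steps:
$K = - \frac{95}{2}$ ($K = - \frac{1}{2} - 47 = - \frac{95}{2} \approx -47.5$)
$L{\left(s \right)} = -474 + s^{2} - 70 s$
$w{\left(G,u \right)} = - \frac{95}{2}$
$L{\left(-483 \right)} - w{\left(223,-599 \right)} = \left(-474 + \left(-483\right)^{2} - -33810\right) - - \frac{95}{2} = \left(-474 + 233289 + 33810\right) + \frac{95}{2} = 266625 + \frac{95}{2} = \frac{533345}{2}$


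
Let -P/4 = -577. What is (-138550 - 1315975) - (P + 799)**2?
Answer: -11107974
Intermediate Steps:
P = 2308 (P = -4*(-577) = 2308)
(-138550 - 1315975) - (P + 799)**2 = (-138550 - 1315975) - (2308 + 799)**2 = -1454525 - 1*3107**2 = -1454525 - 1*9653449 = -1454525 - 9653449 = -11107974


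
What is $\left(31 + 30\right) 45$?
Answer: $2745$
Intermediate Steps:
$\left(31 + 30\right) 45 = 61 \cdot 45 = 2745$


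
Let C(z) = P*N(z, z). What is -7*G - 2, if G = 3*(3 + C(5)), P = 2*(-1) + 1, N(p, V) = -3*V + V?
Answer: -275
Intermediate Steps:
N(p, V) = -2*V
P = -1 (P = -2 + 1 = -1)
C(z) = 2*z (C(z) = -(-2)*z = 2*z)
G = 39 (G = 3*(3 + 2*5) = 3*(3 + 10) = 3*13 = 39)
-7*G - 2 = -7*39 - 2 = -273 - 2 = -275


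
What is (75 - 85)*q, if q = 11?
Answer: -110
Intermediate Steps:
(75 - 85)*q = (75 - 85)*11 = -10*11 = -110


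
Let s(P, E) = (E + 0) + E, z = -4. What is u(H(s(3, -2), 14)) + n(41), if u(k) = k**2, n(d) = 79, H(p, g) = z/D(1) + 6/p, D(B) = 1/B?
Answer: 437/4 ≈ 109.25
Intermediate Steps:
s(P, E) = 2*E (s(P, E) = E + E = 2*E)
H(p, g) = -4 + 6/p (H(p, g) = -4/(1/1) + 6/p = -4/1 + 6/p = -4*1 + 6/p = -4 + 6/p)
u(H(s(3, -2), 14)) + n(41) = (-4 + 6/((2*(-2))))**2 + 79 = (-4 + 6/(-4))**2 + 79 = (-4 + 6*(-1/4))**2 + 79 = (-4 - 3/2)**2 + 79 = (-11/2)**2 + 79 = 121/4 + 79 = 437/4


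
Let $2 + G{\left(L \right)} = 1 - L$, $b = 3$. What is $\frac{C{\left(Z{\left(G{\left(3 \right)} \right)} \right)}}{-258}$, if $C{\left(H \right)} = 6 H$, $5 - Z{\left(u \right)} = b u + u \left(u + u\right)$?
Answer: $\frac{15}{43} \approx 0.34884$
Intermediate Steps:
$G{\left(L \right)} = -1 - L$ ($G{\left(L \right)} = -2 - \left(-1 + L\right) = -1 - L$)
$Z{\left(u \right)} = 5 - 3 u - 2 u^{2}$ ($Z{\left(u \right)} = 5 - \left(3 u + u \left(u + u\right)\right) = 5 - \left(3 u + u 2 u\right) = 5 - \left(3 u + 2 u^{2}\right) = 5 - \left(2 u^{2} + 3 u\right) = 5 - 3 u - 2 u^{2}$)
$\frac{C{\left(Z{\left(G{\left(3 \right)} \right)} \right)}}{-258} = \frac{6 \left(5 - 3 \left(-1 - 3\right) - 2 \left(-1 - 3\right)^{2}\right)}{-258} = 6 \left(5 - 3 \left(-1 - 3\right) - 2 \left(-1 - 3\right)^{2}\right) \left(- \frac{1}{258}\right) = 6 \left(5 - -12 - 2 \left(-4\right)^{2}\right) \left(- \frac{1}{258}\right) = 6 \left(5 + 12 - 32\right) \left(- \frac{1}{258}\right) = 6 \left(-15\right) \left(- \frac{1}{258}\right) = \left(-90\right) \left(- \frac{1}{258}\right) = \frac{15}{43}$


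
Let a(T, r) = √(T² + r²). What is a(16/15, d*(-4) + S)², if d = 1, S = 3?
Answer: 481/225 ≈ 2.1378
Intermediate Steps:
a(16/15, d*(-4) + S)² = (√((16/15)² + (1*(-4) + 3)²))² = (√((16*(1/15))² + (-4 + 3)²))² = (√((16/15)² + (-1)²))² = (√(256/225 + 1))² = (√(481/225))² = (√481/15)² = 481/225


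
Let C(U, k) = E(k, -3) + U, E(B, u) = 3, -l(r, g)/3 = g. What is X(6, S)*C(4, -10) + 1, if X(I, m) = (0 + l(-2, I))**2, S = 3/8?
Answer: 2269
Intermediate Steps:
l(r, g) = -3*g
C(U, k) = 3 + U
S = 3/8 (S = 3*(1/8) = 3/8 ≈ 0.37500)
X(I, m) = 9*I**2 (X(I, m) = (0 - 3*I)**2 = (-3*I)**2 = 9*I**2)
X(6, S)*C(4, -10) + 1 = (9*6**2)*(3 + 4) + 1 = (9*36)*7 + 1 = 324*7 + 1 = 2268 + 1 = 2269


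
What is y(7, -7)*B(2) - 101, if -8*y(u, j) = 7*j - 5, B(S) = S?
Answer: -175/2 ≈ -87.500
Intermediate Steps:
y(u, j) = 5/8 - 7*j/8 (y(u, j) = -(7*j - 5)/8 = -(-5 + 7*j)/8 = 5/8 - 7*j/8)
y(7, -7)*B(2) - 101 = (5/8 - 7/8*(-7))*2 - 101 = (5/8 + 49/8)*2 - 101 = (27/4)*2 - 101 = 27/2 - 101 = -175/2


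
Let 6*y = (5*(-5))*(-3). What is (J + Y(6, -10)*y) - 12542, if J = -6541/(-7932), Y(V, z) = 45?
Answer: -95014853/7932 ≈ -11979.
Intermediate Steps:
y = 25/2 (y = ((5*(-5))*(-3))/6 = (-25*(-3))/6 = (1/6)*75 = 25/2 ≈ 12.500)
J = 6541/7932 (J = -6541*(-1/7932) = 6541/7932 ≈ 0.82463)
(J + Y(6, -10)*y) - 12542 = (6541/7932 + 45*(25/2)) - 12542 = (6541/7932 + 1125/2) - 12542 = 4468291/7932 - 12542 = -95014853/7932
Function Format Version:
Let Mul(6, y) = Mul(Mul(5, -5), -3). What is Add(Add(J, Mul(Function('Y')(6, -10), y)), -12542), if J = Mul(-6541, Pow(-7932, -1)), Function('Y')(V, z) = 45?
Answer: Rational(-95014853, 7932) ≈ -11979.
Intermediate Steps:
y = Rational(25, 2) (y = Mul(Rational(1, 6), Mul(Mul(5, -5), -3)) = Mul(Rational(1, 6), Mul(-25, -3)) = Mul(Rational(1, 6), 75) = Rational(25, 2) ≈ 12.500)
J = Rational(6541, 7932) (J = Mul(-6541, Rational(-1, 7932)) = Rational(6541, 7932) ≈ 0.82463)
Add(Add(J, Mul(Function('Y')(6, -10), y)), -12542) = Add(Add(Rational(6541, 7932), Mul(45, Rational(25, 2))), -12542) = Add(Add(Rational(6541, 7932), Rational(1125, 2)), -12542) = Add(Rational(4468291, 7932), -12542) = Rational(-95014853, 7932)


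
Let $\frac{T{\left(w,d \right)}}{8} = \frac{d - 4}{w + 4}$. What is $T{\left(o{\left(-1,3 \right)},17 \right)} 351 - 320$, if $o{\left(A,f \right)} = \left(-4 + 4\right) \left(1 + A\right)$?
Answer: $8806$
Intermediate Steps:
$o{\left(A,f \right)} = 0$ ($o{\left(A,f \right)} = 0 \left(1 + A\right) = 0$)
$T{\left(w,d \right)} = \frac{8 \left(-4 + d\right)}{4 + w}$ ($T{\left(w,d \right)} = 8 \frac{d - 4}{w + 4} = 8 \frac{-4 + d}{4 + w} = \frac{8 \left(-4 + d\right)}{4 + w}$)
$T{\left(o{\left(-1,3 \right)},17 \right)} 351 - 320 = \frac{8 \left(-4 + 17\right)}{4 + 0} \cdot 351 - 320 = 8 \cdot \frac{1}{4} \cdot 13 \cdot 351 - 320 = 26 \cdot 351 - 320 = 9126 - 320 = 8806$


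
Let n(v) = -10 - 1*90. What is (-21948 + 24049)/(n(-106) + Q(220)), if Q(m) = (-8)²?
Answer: -2101/36 ≈ -58.361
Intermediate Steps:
Q(m) = 64
n(v) = -100 (n(v) = -10 - 90 = -100)
(-21948 + 24049)/(n(-106) + Q(220)) = (-21948 + 24049)/(-100 + 64) = 2101/(-36) = 2101*(-1/36) = -2101/36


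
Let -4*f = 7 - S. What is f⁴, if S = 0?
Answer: 2401/256 ≈ 9.3789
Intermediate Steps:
f = -7/4 (f = -(7 - 1*0)/4 = -(7 + 0)/4 = -¼*7 = -7/4 ≈ -1.7500)
f⁴ = (-7/4)⁴ = 2401/256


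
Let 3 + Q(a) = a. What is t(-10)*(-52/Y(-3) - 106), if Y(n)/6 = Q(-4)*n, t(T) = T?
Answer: 67040/63 ≈ 1064.1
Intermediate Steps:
Q(a) = -3 + a
Y(n) = -42*n (Y(n) = 6*((-3 - 4)*n) = 6*(-7*n) = -42*n)
t(-10)*(-52/Y(-3) - 106) = -10*(-52/((-42*(-3))) - 106) = -10*(-52/126 - 106) = -10*(-52*1/126 - 106) = -10*(-26/63 - 106) = -10*(-6704/63) = 67040/63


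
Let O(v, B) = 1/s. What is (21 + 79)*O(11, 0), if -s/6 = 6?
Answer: -25/9 ≈ -2.7778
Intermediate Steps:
s = -36 (s = -6*6 = -36)
O(v, B) = -1/36 (O(v, B) = 1/(-36) = -1/36)
(21 + 79)*O(11, 0) = (21 + 79)*(-1/36) = 100*(-1/36) = -25/9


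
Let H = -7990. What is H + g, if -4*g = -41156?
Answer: 2299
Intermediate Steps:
g = 10289 (g = -1/4*(-41156) = 10289)
H + g = -7990 + 10289 = 2299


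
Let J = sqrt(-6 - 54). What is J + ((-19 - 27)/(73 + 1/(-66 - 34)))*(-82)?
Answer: 377200/7299 + 2*I*sqrt(15) ≈ 51.678 + 7.746*I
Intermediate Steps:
J = 2*I*sqrt(15) (J = sqrt(-60) = 2*I*sqrt(15) ≈ 7.746*I)
J + ((-19 - 27)/(73 + 1/(-66 - 34)))*(-82) = 2*I*sqrt(15) + ((-19 - 27)/(73 + 1/(-66 - 34)))*(-82) = 2*I*sqrt(15) - 46/(73 + 1/(-100))*(-82) = 2*I*sqrt(15) - 46/(73 - 1/100)*(-82) = 2*I*sqrt(15) - 46/7299/100*(-82) = 2*I*sqrt(15) - 46*100/7299*(-82) = 2*I*sqrt(15) - 4600/7299*(-82) = 2*I*sqrt(15) + 377200/7299 = 377200/7299 + 2*I*sqrt(15)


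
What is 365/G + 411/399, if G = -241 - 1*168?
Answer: 7488/54397 ≈ 0.13765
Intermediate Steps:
G = -409 (G = -241 - 168 = -409)
365/G + 411/399 = 365/(-409) + 411/399 = 365*(-1/409) + 411*(1/399) = -365/409 + 137/133 = 7488/54397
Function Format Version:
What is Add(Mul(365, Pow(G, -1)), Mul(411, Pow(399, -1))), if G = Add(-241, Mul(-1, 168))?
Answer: Rational(7488, 54397) ≈ 0.13765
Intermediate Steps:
G = -409 (G = Add(-241, -168) = -409)
Add(Mul(365, Pow(G, -1)), Mul(411, Pow(399, -1))) = Add(Mul(365, Pow(-409, -1)), Mul(411, Pow(399, -1))) = Add(Mul(365, Rational(-1, 409)), Mul(411, Rational(1, 399))) = Add(Rational(-365, 409), Rational(137, 133)) = Rational(7488, 54397)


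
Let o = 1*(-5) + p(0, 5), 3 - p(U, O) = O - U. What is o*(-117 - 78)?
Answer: 1365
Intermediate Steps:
p(U, O) = 3 + U - O (p(U, O) = 3 - (O - U) = 3 + (U - O) = 3 + U - O)
o = -7 (o = 1*(-5) + (3 + 0 - 1*5) = -5 + (3 + 0 - 5) = -5 - 2 = -7)
o*(-117 - 78) = -7*(-117 - 78) = -7*(-195) = 1365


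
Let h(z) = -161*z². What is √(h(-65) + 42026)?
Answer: 9*I*√7879 ≈ 798.87*I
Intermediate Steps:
√(h(-65) + 42026) = √(-161*(-65)² + 42026) = √(-161*4225 + 42026) = √(-680225 + 42026) = √(-638199) = 9*I*√7879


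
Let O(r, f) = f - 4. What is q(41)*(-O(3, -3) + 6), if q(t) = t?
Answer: 533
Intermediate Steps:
O(r, f) = -4 + f
q(41)*(-O(3, -3) + 6) = 41*(-(-4 - 3) + 6) = 41*(-1*(-7) + 6) = 41*(7 + 6) = 41*13 = 533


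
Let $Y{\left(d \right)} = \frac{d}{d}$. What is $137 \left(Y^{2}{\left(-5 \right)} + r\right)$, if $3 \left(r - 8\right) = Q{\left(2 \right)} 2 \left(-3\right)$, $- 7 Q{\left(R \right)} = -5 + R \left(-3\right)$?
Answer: $\frac{5617}{7} \approx 802.43$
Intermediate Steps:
$Q{\left(R \right)} = \frac{5}{7} + \frac{3 R}{7}$ ($Q{\left(R \right)} = - \frac{-5 + R \left(-3\right)}{7} = - \frac{-5 - 3 R}{7} = \frac{5}{7} + \frac{3 R}{7}$)
$r = \frac{34}{7}$ ($r = 8 + \frac{\left(\frac{5}{7} + \frac{3}{7} \cdot 2\right) 2 \left(-3\right)}{3} = 8 + \frac{\left(\frac{5}{7} + \frac{6}{7}\right) 2 \left(-3\right)}{3} = 8 + \frac{\frac{11}{7} \cdot 2 \left(-3\right)}{3} = 8 + \frac{\frac{22}{7} \left(-3\right)}{3} = 8 + \frac{1}{3} \left(- \frac{66}{7}\right) = 8 - \frac{22}{7} = \frac{34}{7} \approx 4.8571$)
$Y{\left(d \right)} = 1$
$137 \left(Y^{2}{\left(-5 \right)} + r\right) = 137 \left(1^{2} + \frac{34}{7}\right) = 137 \left(1 + \frac{34}{7}\right) = 137 \cdot \frac{41}{7} = \frac{5617}{7}$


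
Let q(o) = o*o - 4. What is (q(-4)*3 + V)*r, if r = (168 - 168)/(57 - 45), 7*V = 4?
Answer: 0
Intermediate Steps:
q(o) = -4 + o² (q(o) = o² - 4 = -4 + o²)
V = 4/7 (V = (⅐)*4 = 4/7 ≈ 0.57143)
r = 0 (r = 0/12 = 0*(1/12) = 0)
(q(-4)*3 + V)*r = ((-4 + (-4)²)*3 + 4/7)*0 = ((-4 + 16)*3 + 4/7)*0 = (12*3 + 4/7)*0 = (36 + 4/7)*0 = (256/7)*0 = 0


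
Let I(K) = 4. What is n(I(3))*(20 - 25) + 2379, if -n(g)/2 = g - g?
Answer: 2379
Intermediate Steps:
n(g) = 0 (n(g) = -2*(g - g) = -2*0 = 0)
n(I(3))*(20 - 25) + 2379 = 0*(20 - 25) + 2379 = 0*(-5) + 2379 = 0 + 2379 = 2379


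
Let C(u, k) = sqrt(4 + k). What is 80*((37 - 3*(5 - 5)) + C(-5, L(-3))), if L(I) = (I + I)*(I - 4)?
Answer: 2960 + 80*sqrt(46) ≈ 3502.6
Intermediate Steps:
L(I) = 2*I*(-4 + I) (L(I) = (2*I)*(-4 + I) = 2*I*(-4 + I))
80*((37 - 3*(5 - 5)) + C(-5, L(-3))) = 80*((37 - 3*(5 - 5)) + sqrt(4 + 2*(-3)*(-4 - 3))) = 80*((37 - 3*0) + sqrt(4 + 2*(-3)*(-7))) = 80*((37 - 1*0) + sqrt(4 + 42)) = 80*((37 + 0) + sqrt(46)) = 80*(37 + sqrt(46)) = 2960 + 80*sqrt(46)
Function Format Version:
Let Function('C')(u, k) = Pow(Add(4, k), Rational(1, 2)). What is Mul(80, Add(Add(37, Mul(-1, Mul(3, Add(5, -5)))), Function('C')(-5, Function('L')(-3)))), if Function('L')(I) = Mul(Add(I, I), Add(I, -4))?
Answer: Add(2960, Mul(80, Pow(46, Rational(1, 2)))) ≈ 3502.6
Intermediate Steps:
Function('L')(I) = Mul(2, I, Add(-4, I)) (Function('L')(I) = Mul(Mul(2, I), Add(-4, I)) = Mul(2, I, Add(-4, I)))
Mul(80, Add(Add(37, Mul(-1, Mul(3, Add(5, -5)))), Function('C')(-5, Function('L')(-3)))) = Mul(80, Add(Add(37, Mul(-1, Mul(3, Add(5, -5)))), Pow(Add(4, Mul(2, -3, Add(-4, -3))), Rational(1, 2)))) = Mul(80, Add(Add(37, Mul(-1, Mul(3, 0))), Pow(Add(4, Mul(2, -3, -7)), Rational(1, 2)))) = Mul(80, Add(Add(37, Mul(-1, 0)), Pow(Add(4, 42), Rational(1, 2)))) = Mul(80, Add(Add(37, 0), Pow(46, Rational(1, 2)))) = Mul(80, Add(37, Pow(46, Rational(1, 2)))) = Add(2960, Mul(80, Pow(46, Rational(1, 2))))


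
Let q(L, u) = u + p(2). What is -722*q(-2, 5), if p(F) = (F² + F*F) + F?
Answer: -10830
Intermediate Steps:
p(F) = F + 2*F² (p(F) = (F² + F²) + F = 2*F² + F = F + 2*F²)
q(L, u) = 10 + u (q(L, u) = u + 2*(1 + 2*2) = u + 2*(1 + 4) = u + 2*5 = u + 10 = 10 + u)
-722*q(-2, 5) = -722*(10 + 5) = -722*15 = -10830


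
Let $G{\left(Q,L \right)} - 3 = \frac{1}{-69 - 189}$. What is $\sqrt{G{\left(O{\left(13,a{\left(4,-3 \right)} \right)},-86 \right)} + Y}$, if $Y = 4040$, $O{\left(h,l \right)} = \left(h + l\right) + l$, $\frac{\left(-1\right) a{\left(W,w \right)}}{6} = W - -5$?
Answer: $\frac{\sqrt{269117994}}{258} \approx 63.585$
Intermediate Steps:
$a{\left(W,w \right)} = -30 - 6 W$ ($a{\left(W,w \right)} = - 6 \left(W - -5\right) = - 6 \left(W + 5\right) = - 6 \left(5 + W\right) = -30 - 6 W$)
$O{\left(h,l \right)} = h + 2 l$
$G{\left(Q,L \right)} = \frac{773}{258}$ ($G{\left(Q,L \right)} = 3 + \frac{1}{-69 - 189} = 3 + \frac{1}{-258} = 3 - \frac{1}{258} = \frac{773}{258}$)
$\sqrt{G{\left(O{\left(13,a{\left(4,-3 \right)} \right)},-86 \right)} + Y} = \sqrt{\frac{773}{258} + 4040} = \sqrt{\frac{1043093}{258}} = \frac{\sqrt{269117994}}{258}$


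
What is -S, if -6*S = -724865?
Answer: -724865/6 ≈ -1.2081e+5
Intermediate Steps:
S = 724865/6 (S = -⅙*(-724865) = 724865/6 ≈ 1.2081e+5)
-S = -1*724865/6 = -724865/6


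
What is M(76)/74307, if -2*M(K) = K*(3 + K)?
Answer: -3002/74307 ≈ -0.040400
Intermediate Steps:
M(K) = -K*(3 + K)/2
M(76)/74307 = -½*76*(3 + 76)/74307 = -½*76*79*(1/74307) = -3002*1/74307 = -3002/74307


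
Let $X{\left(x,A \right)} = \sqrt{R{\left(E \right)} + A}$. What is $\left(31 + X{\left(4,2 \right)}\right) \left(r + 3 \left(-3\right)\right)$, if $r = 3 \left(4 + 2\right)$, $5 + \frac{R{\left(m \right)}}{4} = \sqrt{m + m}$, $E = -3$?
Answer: $279 + 9 \sqrt{-18 + 4 i \sqrt{6}} \approx 289.05 + 39.484 i$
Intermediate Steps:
$R{\left(m \right)} = -20 + 4 \sqrt{2} \sqrt{m}$ ($R{\left(m \right)} = -20 + 4 \sqrt{m + m} = -20 + 4 \sqrt{2 m} = -20 + 4 \sqrt{2} \sqrt{m}$)
$r = 18$ ($r = 3 \cdot 6 = 18$)
$X{\left(x,A \right)} = \sqrt{-20 + A + 4 i \sqrt{6}}$ ($X{\left(x,A \right)} = \sqrt{\left(-20 + 4 \sqrt{2} \sqrt{-3}\right) + A} = \sqrt{\left(-20 + 4 \sqrt{2} i \sqrt{3}\right) + A} = \sqrt{\left(-20 + 4 i \sqrt{6}\right) + A} = \sqrt{-20 + A + 4 i \sqrt{6}}$)
$\left(31 + X{\left(4,2 \right)}\right) \left(r + 3 \left(-3\right)\right) = \left(31 + \sqrt{-20 + 2 + 4 i \sqrt{6}}\right) \left(18 + 3 \left(-3\right)\right) = \left(31 + \sqrt{-18 + 4 i \sqrt{6}}\right) \left(18 - 9\right) = \left(31 + \sqrt{-18 + 4 i \sqrt{6}}\right) 9 = 279 + 9 \sqrt{-18 + 4 i \sqrt{6}}$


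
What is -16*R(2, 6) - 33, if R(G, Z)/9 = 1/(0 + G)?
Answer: -105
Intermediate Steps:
R(G, Z) = 9/G (R(G, Z) = 9/(0 + G) = 9/G)
-16*R(2, 6) - 33 = -144/2 - 33 = -16*9/2 - 33 = -72 - 33 = -105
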